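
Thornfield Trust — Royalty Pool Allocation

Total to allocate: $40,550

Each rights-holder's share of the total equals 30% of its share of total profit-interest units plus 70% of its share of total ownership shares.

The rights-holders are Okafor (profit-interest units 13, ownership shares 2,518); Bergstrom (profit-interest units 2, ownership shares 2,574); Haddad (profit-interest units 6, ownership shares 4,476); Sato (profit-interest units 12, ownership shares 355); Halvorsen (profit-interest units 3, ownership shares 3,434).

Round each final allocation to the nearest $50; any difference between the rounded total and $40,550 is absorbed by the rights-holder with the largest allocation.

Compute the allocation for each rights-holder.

Okafor: $9,750 · Bergstrom: $6,150 · Haddad: $11,550 · Sato: $4,800 · Halvorsen: $8,300

Totals — profit-interest units 36, ownership shares 13,357.
Composite weights (30% profit-interest units + 70% ownership shares): Okafor 0.2403; Bergstrom 0.1516; Haddad 0.2846; Sato 0.1186; Halvorsen 0.2050.
Raw shares: Okafor 9,743.93; Bergstrom 6,145.85; Haddad 11,539.46; Sato 4,809.41; Halvorsen 8,311.35.
After rounding ($50): Okafor $9,750; Bergstrom $6,150; Haddad $11,550; Sato $4,800; Halvorsen $8,300. Sum = $40,550.
Sum already equals the total — no adjustment.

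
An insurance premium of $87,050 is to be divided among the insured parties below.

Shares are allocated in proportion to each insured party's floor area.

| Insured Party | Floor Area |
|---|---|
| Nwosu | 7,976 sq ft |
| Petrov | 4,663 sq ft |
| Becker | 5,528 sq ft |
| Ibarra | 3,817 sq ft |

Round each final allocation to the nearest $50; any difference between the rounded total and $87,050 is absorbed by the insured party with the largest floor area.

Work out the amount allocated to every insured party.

Combined floor area = 7,976 + 4,663 + 5,528 + 3,817 = 21,984.
Unrounded shares: Nwosu 31,582.55; Petrov 18,464.07; Becker 21,889.21; Ibarra 15,114.17.
After rounding ($50): Nwosu $31,600; Petrov $18,450; Becker $21,900; Ibarra $15,100. Sum = $87,050.
Sum already equals the total — no adjustment.

Nwosu: $31,600 · Petrov: $18,450 · Becker: $21,900 · Ibarra: $15,100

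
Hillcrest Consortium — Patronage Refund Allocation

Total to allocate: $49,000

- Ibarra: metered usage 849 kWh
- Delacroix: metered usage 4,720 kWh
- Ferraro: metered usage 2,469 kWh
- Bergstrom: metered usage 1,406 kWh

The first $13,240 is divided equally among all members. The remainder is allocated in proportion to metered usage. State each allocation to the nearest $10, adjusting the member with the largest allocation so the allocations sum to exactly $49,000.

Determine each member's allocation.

$13,240 shared equally gives $3,310 per member.
Remainder $35,760 by metered usage (total 9,444): Ibarra 3,214.76 → $3,210; Delacroix 17,872.43 → $17,870; Ferraro 9,348.95 → $9,350; Bergstrom 5,323.86 → $5,320.
Rounding difference +$10 on remainder applied to Delacroix.
Totals: Ibarra $3,310 + $3,210 = $6,520; Delacroix $3,310 + $17,880 = $21,190; Ferraro $3,310 + $9,350 = $12,660; Bergstrom $3,310 + $5,320 = $8,630.

Ibarra: $6,520; Delacroix: $21,190; Ferraro: $12,660; Bergstrom: $8,630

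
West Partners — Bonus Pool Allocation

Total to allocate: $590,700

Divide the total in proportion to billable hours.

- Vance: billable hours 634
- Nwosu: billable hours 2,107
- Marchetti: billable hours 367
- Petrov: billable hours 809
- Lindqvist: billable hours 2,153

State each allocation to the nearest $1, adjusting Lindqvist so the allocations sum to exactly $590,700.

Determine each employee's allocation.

Vance: $61,697 | Nwosu: $205,042 | Marchetti: $35,714 | Petrov: $78,728 | Lindqvist: $209,519

Billable hours total: 6,070.
Proportional shares: Vance 634/6,070 × $590,700 = 61,697.496; Nwosu 2,107/6,070 × $590,700 = 205,041.99; Marchetti 367/6,070 × $590,700 = 35,714.48; Petrov 809/6,070 × $590,700 = 78,727.56; Lindqvist 2,153/6,070 × $590,700 = 209,518.47.
Rounded to nearest $1: Vance $61,697; Nwosu $205,042; Marchetti $35,714; Petrov $78,728; Lindqvist $209,518. Sum = $590,699.
Difference $590,700 − $590,699 = +$1 applied to Lindqvist: Lindqvist becomes $209,519.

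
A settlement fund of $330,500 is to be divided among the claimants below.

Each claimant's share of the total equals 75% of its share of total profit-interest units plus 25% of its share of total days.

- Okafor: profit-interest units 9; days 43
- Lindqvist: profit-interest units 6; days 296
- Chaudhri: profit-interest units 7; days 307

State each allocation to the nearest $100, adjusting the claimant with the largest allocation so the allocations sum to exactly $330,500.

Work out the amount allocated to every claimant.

Okafor: $106,900 | Lindqvist: $105,500 | Chaudhri: $118,100

Totals — profit-interest units 22, days 646.
Blended shares (75% profit-interest units + 25% days): Okafor 0.3235; Lindqvist 0.3191; Chaudhri 0.3574.
Unrounded shares: Okafor 106,903.22; Lindqvist 105,461.41; Chaudhri 118,135.38.
At nearest $100: Okafor $106,900; Lindqvist $105,500; Chaudhri $118,100. Sum = $330,500.
No rounding difference to absorb.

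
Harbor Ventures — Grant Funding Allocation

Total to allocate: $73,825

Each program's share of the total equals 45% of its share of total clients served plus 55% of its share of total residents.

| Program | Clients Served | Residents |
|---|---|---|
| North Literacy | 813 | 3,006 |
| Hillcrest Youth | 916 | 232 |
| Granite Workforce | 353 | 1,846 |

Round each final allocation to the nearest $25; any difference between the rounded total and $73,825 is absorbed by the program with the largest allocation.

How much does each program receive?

Totals — clients served 2,082, residents 5,084.
Combined weights (45% clients served + 55% residents): North Literacy 0.5009; Hillcrest Youth 0.2231; Granite Workforce 0.2760.
Proportional shares: North Literacy 36,980.21; Hillcrest Youth 16,468.96; Granite Workforce 20,375.83.
Rounded to nearest $25: North Literacy $36,975; Hillcrest Youth $16,475; Granite Workforce $20,375. Sum = $73,825.
No rounding difference to absorb.

North Literacy: $36,975 · Hillcrest Youth: $16,475 · Granite Workforce: $20,375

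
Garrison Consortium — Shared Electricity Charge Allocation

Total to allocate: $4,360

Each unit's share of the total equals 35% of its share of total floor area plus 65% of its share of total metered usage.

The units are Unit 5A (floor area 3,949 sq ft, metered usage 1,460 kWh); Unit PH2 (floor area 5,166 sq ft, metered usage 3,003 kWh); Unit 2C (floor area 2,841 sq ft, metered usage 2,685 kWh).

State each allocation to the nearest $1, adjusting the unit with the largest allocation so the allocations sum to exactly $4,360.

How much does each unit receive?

Unit 5A: $1,083 · Unit PH2: $1,850 · Unit 2C: $1,427

Floor area total 11,956; metered usage total 7,148.
Composite weights (35% floor area + 65% metered usage): Unit 5A 0.2484; Unit PH2 0.4243; Unit 2C 0.3273.
Raw shares: Unit 5A 1,082.88; Unit PH2 1,849.97; Unit 2C 1,427.14.
At nearest $1: Unit 5A $1,083; Unit PH2 $1,850; Unit 2C $1,427. Sum = $4,360.
No rounding difference to absorb.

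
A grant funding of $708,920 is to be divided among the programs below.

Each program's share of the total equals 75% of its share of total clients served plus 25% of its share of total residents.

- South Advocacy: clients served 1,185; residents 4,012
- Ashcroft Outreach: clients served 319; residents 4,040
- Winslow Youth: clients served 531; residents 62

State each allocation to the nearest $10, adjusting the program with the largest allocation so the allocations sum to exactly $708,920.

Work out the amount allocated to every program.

Totals — clients served 2,035, residents 8,114.
Combined weights (75% clients served + 25% residents): South Advocacy 0.5603; Ashcroft Outreach 0.2420; Winslow Youth 0.1976.
Raw shares: South Advocacy 397,240.27; Ashcroft Outreach 171,589.68; Winslow Youth 140,090.05.
At nearest $10: South Advocacy $397,240; Ashcroft Outreach $171,590; Winslow Youth $140,090. Sum = $708,920.
Sum already equals the total — no adjustment.

South Advocacy: $397,240 | Ashcroft Outreach: $171,590 | Winslow Youth: $140,090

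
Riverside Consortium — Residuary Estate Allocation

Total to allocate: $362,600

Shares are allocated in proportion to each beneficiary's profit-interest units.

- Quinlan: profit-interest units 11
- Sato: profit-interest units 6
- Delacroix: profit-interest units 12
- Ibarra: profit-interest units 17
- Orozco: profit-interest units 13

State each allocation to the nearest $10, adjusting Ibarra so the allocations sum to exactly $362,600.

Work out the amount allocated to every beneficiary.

Total profit-interest units = 59.
Pro-rata amounts: Quinlan 11/59 × $362,600 = 67,603.39; Sato 6/59 × $362,600 = 36,874.58; Delacroix 12/59 × $362,600 = 73,749.15; Ibarra 17/59 × $362,600 = 104,477.97; Orozco 13/59 × $362,600 = 79,894.92.
After rounding ($10): Quinlan $67,600; Sato $36,870; Delacroix $73,750; Ibarra $104,480; Orozco $79,890. Sum = $362,590.
Difference $362,600 − $362,590 = +$10 applied to Ibarra: Ibarra becomes $104,490.

Quinlan: $67,600; Sato: $36,870; Delacroix: $73,750; Ibarra: $104,490; Orozco: $79,890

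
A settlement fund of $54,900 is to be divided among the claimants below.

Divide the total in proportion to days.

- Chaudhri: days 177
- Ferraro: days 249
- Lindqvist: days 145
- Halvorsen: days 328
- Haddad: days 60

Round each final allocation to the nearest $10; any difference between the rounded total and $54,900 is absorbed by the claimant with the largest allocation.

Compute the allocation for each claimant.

Chaudhri: $10,130 | Ferraro: $14,250 | Lindqvist: $8,300 | Halvorsen: $18,790 | Haddad: $3,430

Sum of days: 959.
Unrounded shares: Chaudhri 177/959 × $54,900 = 10,132.74; Ferraro 249/959 × $54,900 = 14,254.54; Lindqvist 145/959 × $54,900 = 8,300.83; Halvorsen 328/959 × $54,900 = 18,777.06; Haddad 60/959 × $54,900 = 3,434.83.
After rounding ($10): Chaudhri $10,130; Ferraro $14,250; Lindqvist $8,300; Halvorsen $18,780; Haddad $3,430. Sum = $54,890.
Difference $54,900 − $54,890 = +$10 applied to largest allocation (Halvorsen): Halvorsen becomes $18,790.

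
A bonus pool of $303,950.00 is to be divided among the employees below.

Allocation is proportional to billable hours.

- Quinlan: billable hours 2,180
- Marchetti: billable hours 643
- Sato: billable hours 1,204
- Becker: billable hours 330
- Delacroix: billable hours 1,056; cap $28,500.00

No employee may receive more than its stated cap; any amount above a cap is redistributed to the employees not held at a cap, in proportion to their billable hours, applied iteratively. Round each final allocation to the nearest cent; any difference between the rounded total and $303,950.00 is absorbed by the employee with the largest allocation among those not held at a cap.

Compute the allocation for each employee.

Billable hours total: 5,413.
Unconstrained shares: Quinlan 122,411.0475; Marchetti 36,105.6438; Sato 67,606.8354; Becker 18,530.1127; Delacroix 59,296.3606.
Cap binds for Delacroix ($28,500.00); balance $275,450.00 reallocated over remaining billable hours 4,357.
Redistributed shares: Quinlan 137,819.8302 → $137,819.83; Marchetti 40,650.5279 → $40,650.53; Sato 76,117.0071 → $76,117.01; Becker 20,862.6348 → $20,862.63.

Quinlan: $137,819.83 | Marchetti: $40,650.53 | Sato: $76,117.01 | Becker: $20,862.63 | Delacroix: $28,500.00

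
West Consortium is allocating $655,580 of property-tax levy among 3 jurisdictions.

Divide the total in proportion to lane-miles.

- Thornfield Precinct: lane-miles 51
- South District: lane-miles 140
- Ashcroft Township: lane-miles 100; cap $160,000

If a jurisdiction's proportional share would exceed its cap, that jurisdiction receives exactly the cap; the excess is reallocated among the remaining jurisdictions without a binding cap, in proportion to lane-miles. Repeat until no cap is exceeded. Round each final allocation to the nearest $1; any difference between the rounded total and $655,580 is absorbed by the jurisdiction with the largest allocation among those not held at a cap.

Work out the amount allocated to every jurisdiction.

Thornfield Precinct: $132,328; South District: $363,252; Ashcroft Township: $160,000

Total lane-miles = 291.
Pro-rata shares before constraints: Thornfield Precinct 114,895.46; South District 315,399.31; Ashcroft Township 225,285.22.
Cap binds for Ashcroft Township ($160,000); balance $495,580 reallocated over remaining lane-miles 191.
Shares after redistribution: Thornfield Precinct 132,327.64 → $132,328; South District 363,252.36 → $363,252.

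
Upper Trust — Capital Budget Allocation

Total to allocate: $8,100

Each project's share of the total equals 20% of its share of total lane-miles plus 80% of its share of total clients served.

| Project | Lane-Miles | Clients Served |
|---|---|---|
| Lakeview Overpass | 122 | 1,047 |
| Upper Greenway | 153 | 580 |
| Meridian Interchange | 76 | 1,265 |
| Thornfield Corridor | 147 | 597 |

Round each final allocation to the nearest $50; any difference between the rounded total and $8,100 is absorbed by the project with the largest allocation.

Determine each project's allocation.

Lane-miles total 498; clients served total 3,489.
Composite weights (20% lane-miles + 80% clients served): Lakeview Overpass 0.2891; Upper Greenway 0.1944; Meridian Interchange 0.3206; Thornfield Corridor 0.1959.
Proportional shares: Lakeview Overpass 2,341.42; Upper Greenway 1,574.92; Meridian Interchange 2,596.67; Thornfield Corridor 1,586.98.
After rounding ($50): Lakeview Overpass $2,350; Upper Greenway $1,550; Meridian Interchange $2,600; Thornfield Corridor $1,600. Sum = $8,100.
Rounded total matches; no reconciliation needed.

Lakeview Overpass: $2,350; Upper Greenway: $1,550; Meridian Interchange: $2,600; Thornfield Corridor: $1,600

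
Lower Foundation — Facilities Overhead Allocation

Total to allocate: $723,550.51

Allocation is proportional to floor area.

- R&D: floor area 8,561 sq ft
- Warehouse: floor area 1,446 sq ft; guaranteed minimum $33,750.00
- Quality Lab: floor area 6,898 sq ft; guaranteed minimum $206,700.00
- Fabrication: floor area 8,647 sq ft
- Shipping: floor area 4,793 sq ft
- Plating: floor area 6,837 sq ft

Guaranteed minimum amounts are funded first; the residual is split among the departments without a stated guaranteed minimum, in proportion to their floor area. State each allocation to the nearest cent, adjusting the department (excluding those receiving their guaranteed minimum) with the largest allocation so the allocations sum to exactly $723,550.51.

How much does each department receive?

Minimums first: Warehouse $33,750.00; Quality Lab $206,700.00. Remaining pool $483,100.51.
Remaining pool split over remaining floor area 28,838: R&D 143,415.7523 → $143,415.75; Fabrication 144,856.4432 → $144,856.44; Shipping 80,293.3887 → $80,293.39; Plating 114,534.9257 → $114,534.93.

R&D: $143,415.75 | Warehouse: $33,750.00 | Quality Lab: $206,700.00 | Fabrication: $144,856.44 | Shipping: $80,293.39 | Plating: $114,534.93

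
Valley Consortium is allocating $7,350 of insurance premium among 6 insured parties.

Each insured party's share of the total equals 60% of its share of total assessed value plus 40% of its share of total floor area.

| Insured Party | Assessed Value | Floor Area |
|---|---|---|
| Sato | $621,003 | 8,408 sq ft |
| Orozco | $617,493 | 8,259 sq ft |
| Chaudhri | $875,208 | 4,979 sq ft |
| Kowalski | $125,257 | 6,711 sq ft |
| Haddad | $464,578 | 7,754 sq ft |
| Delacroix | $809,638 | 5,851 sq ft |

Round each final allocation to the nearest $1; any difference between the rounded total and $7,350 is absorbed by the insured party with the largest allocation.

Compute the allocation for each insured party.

Sato: $1,369; Orozco: $1,354; Chaudhri: $1,448; Kowalski: $627; Haddad: $1,126; Delacroix: $1,426

Assessed value total 3,513,177; floor area total 41,962.
Composite weights (60% assessed value + 40% floor area): Sato 0.1862; Orozco 0.1842; Chaudhri 0.1969; Kowalski 0.0854; Haddad 0.1533; Delacroix 0.1940.
Raw shares: Sato 1,368.62; Orozco 1,353.78; Chaudhri 1,447.47; Kowalski 627.43; Haddad 1,126.44; Delacroix 1,426.26.
Rounded to nearest $1: Sato $1,369; Orozco $1,354; Chaudhri $1,447; Kowalski $627; Haddad $1,126; Delacroix $1,426. Sum = $7,349.
Difference $7,350 − $7,349 = +$1 applied to largest allocation (Chaudhri): Chaudhri becomes $1,448.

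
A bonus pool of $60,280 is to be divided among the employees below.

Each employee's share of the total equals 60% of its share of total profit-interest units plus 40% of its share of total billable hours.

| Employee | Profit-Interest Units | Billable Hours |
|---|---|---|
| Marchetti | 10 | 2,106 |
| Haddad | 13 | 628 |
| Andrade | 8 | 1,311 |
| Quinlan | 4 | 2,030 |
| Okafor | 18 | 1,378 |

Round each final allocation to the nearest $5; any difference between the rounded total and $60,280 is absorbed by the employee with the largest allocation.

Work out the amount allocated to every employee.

Marchetti: $13,635 · Haddad: $10,905 · Andrade: $9,700 · Quinlan: $9,295 · Okafor: $16,745

Totals — profit-interest units 53, billable hours 7,453.
Blended shares (60% profit-interest units + 40% billable hours): Marchetti 0.2262; Haddad 0.1809; Andrade 0.1609; Quinlan 0.1542; Okafor 0.2777.
Raw shares: Marchetti 13,637.498; Haddad 10,903.11; Andrade 9,700.68; Quinlan 9,297.13; Okafor 16,741.59.
After rounding ($5): Marchetti $13,635; Haddad $10,905; Andrade $9,700; Quinlan $9,295; Okafor $16,740. Sum = $60,275.
Difference $60,280 − $60,275 = +$5 applied to largest allocation (Okafor): Okafor becomes $16,745.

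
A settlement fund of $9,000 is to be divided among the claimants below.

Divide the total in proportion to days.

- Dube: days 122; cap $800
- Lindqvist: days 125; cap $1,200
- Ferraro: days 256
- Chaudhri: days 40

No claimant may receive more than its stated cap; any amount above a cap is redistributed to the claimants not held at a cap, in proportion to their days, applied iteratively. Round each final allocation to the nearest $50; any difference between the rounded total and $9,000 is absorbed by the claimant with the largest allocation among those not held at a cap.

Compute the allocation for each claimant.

Total days = 543.
Proportional shares (ignoring caps): Dube 2,022.10; Lindqvist 2,071.82; Ferraro 4,243.09; Chaudhri 662.98.
Capped: Dube ($800), Lindqvist ($1,200); remaining pool $7,000 reallocated over remaining days 296.
Redistributed shares: Ferraro 6,054.05 → $6,050; Chaudhri 945.95 → $950.

Dube: $800 | Lindqvist: $1,200 | Ferraro: $6,050 | Chaudhri: $950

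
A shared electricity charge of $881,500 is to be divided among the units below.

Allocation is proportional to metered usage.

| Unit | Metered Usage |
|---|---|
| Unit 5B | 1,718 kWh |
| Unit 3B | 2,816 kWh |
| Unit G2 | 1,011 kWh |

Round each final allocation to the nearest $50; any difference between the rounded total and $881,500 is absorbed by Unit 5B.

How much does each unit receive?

Sum of metered usage: 5,545.
Unrounded shares: Unit 5B 1,718/5,545 × $881,500 = 273,113.98; Unit 3B 2,816/5,545 × $881,500 = 447,665.28; Unit G2 1,011/5,545 × $881,500 = 160,720.74.
At nearest $50: Unit 5B $273,100; Unit 3B $447,650; Unit G2 $160,700. Sum = $881,450.
Difference $881,500 − $881,450 = +$50 applied to Unit 5B: Unit 5B becomes $273,150.

Unit 5B: $273,150 | Unit 3B: $447,650 | Unit G2: $160,700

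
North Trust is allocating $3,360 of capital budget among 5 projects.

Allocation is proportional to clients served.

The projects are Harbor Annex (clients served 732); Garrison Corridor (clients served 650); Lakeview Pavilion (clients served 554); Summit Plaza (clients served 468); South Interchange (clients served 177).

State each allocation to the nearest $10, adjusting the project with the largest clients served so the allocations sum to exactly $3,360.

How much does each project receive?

Total clients served = 732 + 650 + 554 + 468 + 177 = 2,581.
Raw shares: Harbor Annex 952.93; Garrison Corridor 846.18; Lakeview Pavilion 721.21; Summit Plaza 609.25; South Interchange 230.42.
Rounded to nearest $10: Harbor Annex $950; Garrison Corridor $850; Lakeview Pavilion $720; Summit Plaza $610; South Interchange $230. Sum = $3,360.
Rounded total matches; no reconciliation needed.

Harbor Annex: $950 | Garrison Corridor: $850 | Lakeview Pavilion: $720 | Summit Plaza: $610 | South Interchange: $230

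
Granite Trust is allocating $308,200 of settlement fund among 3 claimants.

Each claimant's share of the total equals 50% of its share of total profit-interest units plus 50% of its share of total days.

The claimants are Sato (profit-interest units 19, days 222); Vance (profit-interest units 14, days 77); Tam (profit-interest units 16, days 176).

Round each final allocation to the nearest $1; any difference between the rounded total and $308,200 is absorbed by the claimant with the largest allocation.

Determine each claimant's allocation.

Sato: $131,775 | Vance: $69,009 | Tam: $107,416

Profit-interest units total 49; days total 475.
Blended shares (50% profit-interest units + 50% days): Sato 0.4276; Vance 0.2239; Tam 0.3485.
Pro-rata amounts: Sato 131,774.53; Vance 69,008.99; Tam 107,416.47.
Rounded to nearest $1: Sato $131,775; Vance $69,009; Tam $107,416. Sum = $308,200.
Sum already equals the total — no adjustment.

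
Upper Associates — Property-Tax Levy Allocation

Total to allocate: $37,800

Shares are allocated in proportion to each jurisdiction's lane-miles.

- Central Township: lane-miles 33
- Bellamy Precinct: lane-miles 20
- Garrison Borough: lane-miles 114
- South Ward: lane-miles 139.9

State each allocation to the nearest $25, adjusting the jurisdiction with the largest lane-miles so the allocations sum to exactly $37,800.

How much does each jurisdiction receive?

Total lane-miles = 306.9.
Raw shares: Central Township 33/306.9 × $37,800 = 4,064.52; Bellamy Precinct 20/306.9 × $37,800 = 2,463.34; Garrison Borough 114/306.9 × $37,800 = 14,041.06; South Ward 139.9/306.9 × $37,800 = 17,231.09.
At nearest $25: Central Township $4,075; Bellamy Precinct $2,475; Garrison Borough $14,050; South Ward $17,225. Sum = $37,825.
Difference $37,800 − $37,825 = −$25 applied to largest lane-miles (South Ward): South Ward becomes $17,200.

Central Township: $4,075 · Bellamy Precinct: $2,475 · Garrison Borough: $14,050 · South Ward: $17,200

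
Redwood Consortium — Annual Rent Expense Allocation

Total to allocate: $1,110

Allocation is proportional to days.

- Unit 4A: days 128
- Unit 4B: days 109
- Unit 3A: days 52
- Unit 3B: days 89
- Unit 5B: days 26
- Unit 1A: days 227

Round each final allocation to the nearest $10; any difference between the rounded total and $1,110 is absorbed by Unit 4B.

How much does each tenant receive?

Combined days = 631.
Proportional shares: Unit 4A 128/631 × $1,110 = 225.17; Unit 4B 109/631 × $1,110 = 191.74; Unit 3A 52/631 × $1,110 = 91.47; Unit 3B 89/631 × $1,110 = 156.56; Unit 5B 26/631 × $1,110 = 45.74; Unit 1A 227/631 × $1,110 = 399.32.
At nearest $10: Unit 4A $230; Unit 4B $190; Unit 3A $90; Unit 3B $160; Unit 5B $50; Unit 1A $400. Sum = $1,120.
Difference $1,110 − $1,120 = −$10 applied to Unit 4B: Unit 4B becomes $180.

Unit 4A: $230; Unit 4B: $180; Unit 3A: $90; Unit 3B: $160; Unit 5B: $50; Unit 1A: $400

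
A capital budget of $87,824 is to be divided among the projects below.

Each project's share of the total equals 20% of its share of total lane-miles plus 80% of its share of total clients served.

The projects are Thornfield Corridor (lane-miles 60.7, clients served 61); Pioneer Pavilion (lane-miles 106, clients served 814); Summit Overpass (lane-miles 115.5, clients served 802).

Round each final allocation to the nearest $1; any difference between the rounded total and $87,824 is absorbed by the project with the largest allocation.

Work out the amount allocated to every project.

Totals — lane-miles 282.2, clients served 1,677.
Composite weights (20% lane-miles + 80% clients served): Thornfield Corridor 0.0721; Pioneer Pavilion 0.4634; Summit Overpass 0.4644.
Proportional shares: Thornfield Corridor 6,333.75; Pioneer Pavilion 40,700.85; Summit Overpass 40,789.40.
After rounding ($1): Thornfield Corridor $6,334; Pioneer Pavilion $40,701; Summit Overpass $40,789. Sum = $87,824.
Rounded total matches; no reconciliation needed.

Thornfield Corridor: $6,334 · Pioneer Pavilion: $40,701 · Summit Overpass: $40,789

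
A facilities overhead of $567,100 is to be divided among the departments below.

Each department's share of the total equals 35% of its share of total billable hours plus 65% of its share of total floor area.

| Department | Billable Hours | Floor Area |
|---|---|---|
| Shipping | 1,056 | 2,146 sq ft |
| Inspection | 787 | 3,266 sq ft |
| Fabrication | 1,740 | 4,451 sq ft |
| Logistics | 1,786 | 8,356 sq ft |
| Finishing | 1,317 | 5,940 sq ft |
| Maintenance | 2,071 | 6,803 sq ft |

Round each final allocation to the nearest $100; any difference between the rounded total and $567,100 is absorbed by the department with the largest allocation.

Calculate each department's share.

Totals — billable hours 8,757, floor area 30,962.
Blended shares (35% billable hours + 65% floor area): Shipping 0.0873; Inspection 0.1000; Fabrication 0.1630; Logistics 0.2468; Finishing 0.1773; Maintenance 0.2256.
Pro-rata amounts: Shipping 49,484.14; Inspection 56,721.07; Fabrication 92,429.55; Logistics 139,962.76; Finishing 100,569.02; Maintenance 127,933.45.
After rounding ($100): Shipping $49,500; Inspection $56,700; Fabrication $92,400; Logistics $140,000; Finishing $100,600; Maintenance $127,900. Sum = $567,100.
Rounded total matches; no reconciliation needed.

Shipping: $49,500; Inspection: $56,700; Fabrication: $92,400; Logistics: $140,000; Finishing: $100,600; Maintenance: $127,900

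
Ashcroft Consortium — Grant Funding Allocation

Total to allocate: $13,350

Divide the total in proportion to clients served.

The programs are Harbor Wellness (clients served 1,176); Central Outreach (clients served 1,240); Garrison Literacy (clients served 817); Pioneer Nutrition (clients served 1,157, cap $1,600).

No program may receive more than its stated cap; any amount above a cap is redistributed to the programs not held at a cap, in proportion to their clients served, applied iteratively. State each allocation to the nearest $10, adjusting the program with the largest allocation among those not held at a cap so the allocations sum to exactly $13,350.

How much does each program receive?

Harbor Wellness: $4,270 | Central Outreach: $4,510 | Garrison Literacy: $2,970 | Pioneer Nutrition: $1,600

Clients served total: 4,390.
Proportional shares (ignoring caps): Harbor Wellness 3,576.22; Central Outreach 3,770.84; Garrison Literacy 2,484.50; Pioneer Nutrition 3,518.44.
Capped: Pioneer Nutrition ($1,600); remaining pool $11,750 reallocated over remaining clients served 3,233.
Shares after redistribution: Harbor Wellness 4,274.05 → $4,270; Central Outreach 4,506.65 → $4,510; Garrison Literacy 2,969.30 → $2,970.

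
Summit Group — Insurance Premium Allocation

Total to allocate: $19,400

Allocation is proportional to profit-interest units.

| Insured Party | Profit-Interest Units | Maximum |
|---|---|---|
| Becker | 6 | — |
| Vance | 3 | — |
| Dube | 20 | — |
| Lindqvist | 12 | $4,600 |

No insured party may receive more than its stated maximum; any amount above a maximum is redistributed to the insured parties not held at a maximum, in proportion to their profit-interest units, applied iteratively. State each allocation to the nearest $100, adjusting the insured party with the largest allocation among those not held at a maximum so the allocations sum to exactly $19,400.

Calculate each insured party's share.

Becker: $3,100 · Vance: $1,500 · Dube: $10,200 · Lindqvist: $4,600

Profit-interest units total: 41.
Proportional shares (ignoring caps): Becker 2,839.02; Vance 1,419.51; Dube 9,463.41; Lindqvist 5,678.05.
Held at cap: Lindqvist ($4,600); remaining pool $14,800 reallocated over remaining profit-interest units 29.
Remaining shares: Becker 3,062.07 → $3,100; Vance 1,531.03 → $1,500; Dube 10,206.90 → $10,200.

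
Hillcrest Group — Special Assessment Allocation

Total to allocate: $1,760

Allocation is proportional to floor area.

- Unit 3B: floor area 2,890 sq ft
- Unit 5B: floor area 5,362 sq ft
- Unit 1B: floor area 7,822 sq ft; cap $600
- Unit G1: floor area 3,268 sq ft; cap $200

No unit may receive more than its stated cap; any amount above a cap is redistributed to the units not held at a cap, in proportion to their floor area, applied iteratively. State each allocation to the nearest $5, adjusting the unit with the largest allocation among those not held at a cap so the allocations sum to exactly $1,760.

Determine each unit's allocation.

Unit 3B: $335 · Unit 5B: $625 · Unit 1B: $600 · Unit G1: $200

Total floor area = 19,342.
Pro-rata shares before constraints: Unit 3B 262.97; Unit 5B 487.91; Unit 1B 711.75; Unit G1 297.37.
Held at cap: Unit 1B ($600), Unit G1 ($200); remaining pool $960 reallocated over remaining floor area 8,252.
Redistributed shares: Unit 3B 336.21 → $335; Unit 5B 623.79 → $625.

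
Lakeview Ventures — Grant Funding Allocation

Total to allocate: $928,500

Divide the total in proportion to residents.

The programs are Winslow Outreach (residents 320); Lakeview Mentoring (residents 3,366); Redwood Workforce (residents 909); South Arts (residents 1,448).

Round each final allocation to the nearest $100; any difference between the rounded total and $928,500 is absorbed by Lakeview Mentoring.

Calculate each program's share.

Combined residents = 6,043.
Proportional shares: Winslow Outreach 320/6,043 × $928,500 = 49,167.63; Lakeview Mentoring 3,366/6,043 × $928,500 = 517,182.03; Redwood Workforce 909/6,043 × $928,500 = 139,666.80; South Arts 1,448/6,043 × $928,500 = 222,483.53.
After rounding ($100): Winslow Outreach $49,200; Lakeview Mentoring $517,200; Redwood Workforce $139,700; South Arts $222,500. Sum = $928,600.
Difference $928,500 − $928,600 = −$100 applied to Lakeview Mentoring: Lakeview Mentoring becomes $517,100.

Winslow Outreach: $49,200; Lakeview Mentoring: $517,100; Redwood Workforce: $139,700; South Arts: $222,500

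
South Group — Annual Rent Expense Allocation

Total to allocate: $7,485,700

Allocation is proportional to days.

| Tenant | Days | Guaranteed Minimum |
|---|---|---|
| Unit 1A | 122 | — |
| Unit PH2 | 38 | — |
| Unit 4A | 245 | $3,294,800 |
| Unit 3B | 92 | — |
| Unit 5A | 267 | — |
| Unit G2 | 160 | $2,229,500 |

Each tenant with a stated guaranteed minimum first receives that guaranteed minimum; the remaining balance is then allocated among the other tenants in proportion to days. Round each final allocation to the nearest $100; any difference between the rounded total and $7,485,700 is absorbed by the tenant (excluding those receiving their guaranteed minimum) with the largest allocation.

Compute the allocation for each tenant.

Guaranteed amounts: Unit 4A $3,294,800; Unit G2 $2,229,500. Balance $1,961,400.
Balance split over remaining days 519: Unit 1A 461,061.27 → $461,100; Unit PH2 143,609.25 → $143,600; Unit 3B 347,685.55 → $347,700; Unit 5A 1,009,043.93 → $1,009,000.

Unit 1A: $461,100 | Unit PH2: $143,600 | Unit 4A: $3,294,800 | Unit 3B: $347,700 | Unit 5A: $1,009,000 | Unit G2: $2,229,500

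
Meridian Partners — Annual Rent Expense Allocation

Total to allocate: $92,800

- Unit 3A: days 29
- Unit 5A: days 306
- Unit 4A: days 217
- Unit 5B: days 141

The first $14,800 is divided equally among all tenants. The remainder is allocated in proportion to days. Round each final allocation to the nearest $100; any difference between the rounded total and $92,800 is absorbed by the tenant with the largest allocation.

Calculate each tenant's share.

Unit 3A: $7,000 · Unit 5A: $38,100 · Unit 4A: $28,100 · Unit 5B: $19,600

$14,800 shared equally gives $3,700 per tenant.
Remainder $78,000 by days (total 693): Unit 3A 3,264.07 → $3,300; Unit 5A 34,441.56 → $34,400; Unit 4A 24,424.24 → $24,400; Unit 5B 15,870.13 → $15,900.
Totals: Unit 3A $3,700 + $3,300 = $7,000; Unit 5A $3,700 + $34,400 = $38,100; Unit 4A $3,700 + $24,400 = $28,100; Unit 5B $3,700 + $15,900 = $19,600.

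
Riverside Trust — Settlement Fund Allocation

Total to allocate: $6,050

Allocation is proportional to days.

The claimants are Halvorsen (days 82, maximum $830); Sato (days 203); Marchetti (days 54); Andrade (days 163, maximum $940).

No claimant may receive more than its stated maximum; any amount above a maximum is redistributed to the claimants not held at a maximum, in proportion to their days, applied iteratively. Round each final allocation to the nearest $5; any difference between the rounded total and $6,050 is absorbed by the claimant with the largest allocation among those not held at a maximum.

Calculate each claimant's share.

Combined days = 502.
Proportional shares (ignoring caps): Halvorsen 988.25; Sato 2,446.51; Marchetti 650.80; Andrade 1,964.44.
Capped: Halvorsen ($830), Andrade ($940); balance $4,280 reallocated over remaining days 257.
Shares after redistribution: Sato 3,380.70 → $3,380; Marchetti 899.30 → $900.

Halvorsen: $830 | Sato: $3,380 | Marchetti: $900 | Andrade: $940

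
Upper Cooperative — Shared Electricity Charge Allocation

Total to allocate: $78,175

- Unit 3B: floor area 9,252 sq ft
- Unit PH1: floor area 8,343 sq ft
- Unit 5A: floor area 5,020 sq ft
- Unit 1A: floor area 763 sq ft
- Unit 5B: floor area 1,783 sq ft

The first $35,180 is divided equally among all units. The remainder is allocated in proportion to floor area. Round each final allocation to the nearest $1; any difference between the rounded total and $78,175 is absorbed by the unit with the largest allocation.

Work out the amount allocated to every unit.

Unit 3B: $22,846 · Unit PH1: $21,292 · Unit 5A: $15,614 · Unit 1A: $8,340 · Unit 5B: $10,083

$35,180 shared equally gives $7,036 per unit.
Remainder $42,995 by floor area (total 25,161): Unit 3B 15,809.77 → $15,810; Unit PH1 14,256.48 → $14,256; Unit 5A 8,578.15 → $8,578; Unit 1A 1,303.81 → $1,304; Unit 5B 3,046.78 → $3,047.
Totals: Unit 3B $7,036 + $15,810 = $22,846; Unit PH1 $7,036 + $14,256 = $21,292; Unit 5A $7,036 + $8,578 = $15,614; Unit 1A $7,036 + $1,304 = $8,340; Unit 5B $7,036 + $3,047 = $10,083.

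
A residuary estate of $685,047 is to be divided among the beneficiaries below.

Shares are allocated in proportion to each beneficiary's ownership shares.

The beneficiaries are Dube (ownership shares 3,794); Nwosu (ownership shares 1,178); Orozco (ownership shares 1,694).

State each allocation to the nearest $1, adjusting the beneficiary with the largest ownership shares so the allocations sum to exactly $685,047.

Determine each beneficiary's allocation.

Total ownership shares = 3,794 + 1,178 + 1,694 = 6,666.
Pro-rata amounts: Dube 389,899.24; Nwosu 121,059.91; Orozco 174,087.85.
At nearest $1: Dube $389,899; Nwosu $121,060; Orozco $174,088. Sum = $685,047.
Sum already equals the total — no adjustment.

Dube: $389,899 · Nwosu: $121,060 · Orozco: $174,088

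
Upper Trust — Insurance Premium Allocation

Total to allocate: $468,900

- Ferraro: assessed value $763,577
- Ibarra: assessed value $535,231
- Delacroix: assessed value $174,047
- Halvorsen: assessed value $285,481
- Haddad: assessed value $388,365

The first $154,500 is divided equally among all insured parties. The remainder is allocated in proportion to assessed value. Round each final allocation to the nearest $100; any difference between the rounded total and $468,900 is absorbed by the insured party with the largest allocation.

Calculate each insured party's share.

Equal tier: $154,500 ÷ 5 = $30,900 apiece.
Remainder $314,400 by assessed value (total 2,146,701): Ferraro 111,831.41 → $111,800; Ibarra 78,388.48 → $78,400; Delacroix 25,490.45 → $25,500; Halvorsen 41,810.77 → $41,800; Haddad 56,878.88 → $56,900.
Totals: Ferraro $30,900 + $111,800 = $142,700; Ibarra $30,900 + $78,400 = $109,300; Delacroix $30,900 + $25,500 = $56,400; Halvorsen $30,900 + $41,800 = $72,700; Haddad $30,900 + $56,900 = $87,800.

Ferraro: $142,700; Ibarra: $109,300; Delacroix: $56,400; Halvorsen: $72,700; Haddad: $87,800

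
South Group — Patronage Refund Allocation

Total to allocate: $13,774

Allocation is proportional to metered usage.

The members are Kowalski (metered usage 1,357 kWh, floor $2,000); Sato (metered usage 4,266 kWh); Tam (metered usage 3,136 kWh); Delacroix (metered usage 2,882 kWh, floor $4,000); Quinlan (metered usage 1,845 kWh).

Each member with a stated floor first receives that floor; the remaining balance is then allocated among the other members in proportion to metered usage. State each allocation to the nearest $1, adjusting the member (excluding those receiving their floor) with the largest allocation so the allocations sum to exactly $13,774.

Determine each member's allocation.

Kowalski: $2,000 | Sato: $3,587 | Tam: $2,636 | Delacroix: $4,000 | Quinlan: $1,551

Minimums first: Kowalski $2,000; Delacroix $4,000. Balance $7,774.
Balance split over remaining metered usage 9,247: Sato 3,586.45 → $3,586; Tam 2,636.45 → $2,636; Quinlan 1,551.10 → $1,551.
Rounding difference +$1 applied to Sato → $3,587.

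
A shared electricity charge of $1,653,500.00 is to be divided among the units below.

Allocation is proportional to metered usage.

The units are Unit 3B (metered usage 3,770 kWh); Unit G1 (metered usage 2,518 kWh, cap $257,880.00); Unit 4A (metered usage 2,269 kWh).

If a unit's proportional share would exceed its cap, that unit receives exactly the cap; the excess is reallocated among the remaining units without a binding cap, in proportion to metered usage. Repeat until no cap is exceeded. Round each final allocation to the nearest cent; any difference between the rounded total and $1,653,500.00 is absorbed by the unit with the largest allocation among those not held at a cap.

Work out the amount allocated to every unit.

Unit 3B: $871,251.43 · Unit G1: $257,880.00 · Unit 4A: $524,368.57

Combined metered usage = 8,557.
Unconstrained shares: Unit 3B 728,490.7094; Unit G1 486,562.2298; Unit 4A 438,447.0609.
Cap binds for Unit G1 ($257,880.00); residual $1,395,620.00 reallocated over remaining metered usage 6,039.
Shares after redistribution: Unit 3B 871,251.4324 → $871,251.43; Unit 4A 524,368.5676 → $524,368.57.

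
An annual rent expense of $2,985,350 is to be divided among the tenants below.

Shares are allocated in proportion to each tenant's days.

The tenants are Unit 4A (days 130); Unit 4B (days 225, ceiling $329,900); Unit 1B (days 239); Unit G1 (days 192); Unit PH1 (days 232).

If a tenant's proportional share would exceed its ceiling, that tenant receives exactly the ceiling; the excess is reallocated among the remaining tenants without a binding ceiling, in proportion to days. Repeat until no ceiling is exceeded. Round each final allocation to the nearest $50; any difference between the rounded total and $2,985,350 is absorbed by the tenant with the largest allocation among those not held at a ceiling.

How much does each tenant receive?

Sum of days: 1,018.
Pro-rata shares before constraints: Unit 4A 381,233.30; Unit 4B 659,826.87; Unit 1B 700,882.76; Unit G1 563,052.26; Unit PH1 680,354.81.
Capped: Unit 4B ($329,900); remaining pool $2,655,450 reallocated over remaining days 793.
Redistributed shares: Unit 4A 435,319.67 → $435,300; Unit 1B 800,318.47 → $800,300; Unit G1 642,933.67 → $642,950; Unit PH1 776,878.18 → $776,900.

Unit 4A: $435,300; Unit 4B: $329,900; Unit 1B: $800,300; Unit G1: $642,950; Unit PH1: $776,900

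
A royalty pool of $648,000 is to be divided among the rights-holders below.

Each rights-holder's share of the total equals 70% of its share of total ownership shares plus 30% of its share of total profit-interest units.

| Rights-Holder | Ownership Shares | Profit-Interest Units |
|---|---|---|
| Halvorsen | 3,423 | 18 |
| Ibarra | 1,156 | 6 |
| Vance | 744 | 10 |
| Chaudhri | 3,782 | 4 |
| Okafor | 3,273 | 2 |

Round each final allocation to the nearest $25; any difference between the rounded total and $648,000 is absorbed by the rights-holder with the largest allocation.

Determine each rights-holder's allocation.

Halvorsen: $212,925; Ibarra: $71,525; Vance: $75,875; Chaudhri: $158,025; Okafor: $129,650

Ownership shares total 12,378; profit-interest units total 40.
Combined weights (70% ownership shares + 30% profit-interest units): Halvorsen 0.3286; Ibarra 0.1104; Vance 0.1171; Chaudhri 0.2439; Okafor 0.2001.
Unrounded shares: Halvorsen 212,918.10; Ibarra 71,522.38; Vance 75,864.37; Chaudhri 158,033.89; Okafor 129,661.25.
After rounding ($25): Halvorsen $212,925; Ibarra $71,525; Vance $75,875; Chaudhri $158,025; Okafor $129,650. Sum = $648,000.
Rounded total matches; no reconciliation needed.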